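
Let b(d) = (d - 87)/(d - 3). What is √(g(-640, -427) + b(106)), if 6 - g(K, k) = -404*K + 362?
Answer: I*√2746837887/103 ≈ 508.84*I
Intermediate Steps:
g(K, k) = -356 + 404*K (g(K, k) = 6 - (-404*K + 362) = 6 - (362 - 404*K) = 6 + (-362 + 404*K) = -356 + 404*K)
b(d) = (-87 + d)/(-3 + d)
√(g(-640, -427) + b(106)) = √((-356 + 404*(-640)) + (-87 + 106)/(-3 + 106)) = √((-356 - 258560) + 19/103) = √(-258916 + (1/103)*19) = √(-258916 + 19/103) = √(-26668329/103) = I*√2746837887/103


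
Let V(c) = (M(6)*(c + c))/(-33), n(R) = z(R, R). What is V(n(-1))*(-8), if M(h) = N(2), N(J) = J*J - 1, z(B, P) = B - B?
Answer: 0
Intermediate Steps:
z(B, P) = 0
N(J) = -1 + J**2 (N(J) = J**2 - 1 = -1 + J**2)
M(h) = 3 (M(h) = -1 + 2**2 = -1 + 4 = 3)
n(R) = 0
V(c) = -2*c/11 (V(c) = (3*(c + c))/(-33) = (3*(2*c))*(-1/33) = (6*c)*(-1/33) = -2*c/11)
V(n(-1))*(-8) = -2/11*0*(-8) = 0*(-8) = 0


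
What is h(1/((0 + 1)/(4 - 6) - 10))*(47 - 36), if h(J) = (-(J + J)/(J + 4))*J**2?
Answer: 88/18081 ≈ 0.0048670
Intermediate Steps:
h(J) = -2*J**3/(4 + J) (h(J) = (-2*J/(4 + J))*J**2 = -2*J**3/(4 + J))
h(1/((0 + 1)/(4 - 6) - 10))*(47 - 36) = (-2*(1/((0 + 1)/(4 - 6) - 10))**3/(4 + 1/((0 + 1)/(4 - 6) - 10)))*(47 - 36) = -2*(1/(1/(-2) - 10))**3/(4 + 1/(1/(-2) - 10))*11 = -2*(1/(1*(-1/2) - 10))**3/(4 + 1/(1*(-1/2) - 10))*11 = -2*(1/(-1/2 - 10))**3/(4 + 1/(-1/2 - 10))*11 = -2*(1/(-21/2))**3/(4 + 1/(-21/2))*11 = -2*(-2/21)**3/(4 - 2/21)*11 = -2*(-8/9261)/82/21*11 = -2*(-8/9261)*21/82*11 = (8/18081)*11 = 88/18081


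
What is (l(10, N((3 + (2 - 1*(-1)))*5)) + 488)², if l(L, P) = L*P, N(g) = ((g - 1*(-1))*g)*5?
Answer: 2207872144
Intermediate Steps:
N(g) = 5*g*(1 + g) (N(g) = ((g + 1)*g)*5 = ((1 + g)*g)*5 = (g*(1 + g))*5 = 5*g*(1 + g))
(l(10, N((3 + (2 - 1*(-1)))*5)) + 488)² = (10*(5*((3 + (2 - 1*(-1)))*5)*(1 + (3 + (2 - 1*(-1)))*5)) + 488)² = (10*(5*((3 + (2 + 1))*5)*(1 + (3 + (2 + 1))*5)) + 488)² = (10*(5*((3 + 3)*5)*(1 + (3 + 3)*5)) + 488)² = (10*(5*(6*5)*(1 + 6*5)) + 488)² = (10*(5*30*(1 + 30)) + 488)² = (10*(5*30*31) + 488)² = (10*4650 + 488)² = (46500 + 488)² = 46988² = 2207872144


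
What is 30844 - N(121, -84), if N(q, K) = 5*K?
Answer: 31264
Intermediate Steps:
30844 - N(121, -84) = 30844 - 5*(-84) = 30844 - 1*(-420) = 30844 + 420 = 31264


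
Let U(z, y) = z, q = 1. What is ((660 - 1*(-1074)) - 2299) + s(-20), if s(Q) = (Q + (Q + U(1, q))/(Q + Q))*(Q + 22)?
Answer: -12081/20 ≈ -604.05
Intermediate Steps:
s(Q) = (22 + Q)*(Q + (1 + Q)/(2*Q)) (s(Q) = (Q + (Q + 1)/(Q + Q))*(Q + 22) = (Q + (1 + Q)/((2*Q)))*(22 + Q) = (Q + (1 + Q)*(1/(2*Q)))*(22 + Q) = (Q + (1 + Q)/(2*Q))*(22 + Q) = (22 + Q)*(Q + (1 + Q)/(2*Q)))
((660 - 1*(-1074)) - 2299) + s(-20) = ((660 - 1*(-1074)) - 2299) + (23/2 + (-20)**2 + 11/(-20) + (45/2)*(-20)) = ((660 + 1074) - 2299) + (23/2 + 400 + 11*(-1/20) - 450) = (1734 - 2299) + (23/2 + 400 - 11/20 - 450) = -565 - 781/20 = -12081/20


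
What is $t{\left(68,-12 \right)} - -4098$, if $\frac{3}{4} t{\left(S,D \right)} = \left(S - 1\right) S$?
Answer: $\frac{30518}{3} \approx 10173.0$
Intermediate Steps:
$t{\left(S,D \right)} = \frac{4 S \left(-1 + S\right)}{3}$ ($t{\left(S,D \right)} = \frac{4 \left(S - 1\right) S}{3} = \frac{4 \left(-1 + S\right) S}{3} = \frac{4 S \left(-1 + S\right)}{3}$)
$t{\left(68,-12 \right)} - -4098 = \frac{4}{3} \cdot 68 \left(-1 + 68\right) - -4098 = \frac{4}{3} \cdot 68 \cdot 67 + 4098 = \frac{18224}{3} + 4098 = \frac{30518}{3}$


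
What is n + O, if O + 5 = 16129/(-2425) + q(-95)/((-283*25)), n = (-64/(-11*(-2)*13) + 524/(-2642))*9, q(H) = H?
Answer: -2001205119851/129639406325 ≈ -15.437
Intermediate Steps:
n = -717642/188903 (n = (-64/(22*13) + 524*(-1/2642))*9 = (-64/286 - 262/1321)*9 = (-64*1/286 - 262/1321)*9 = (-32/143 - 262/1321)*9 = -79738/188903*9 = -717642/188903 ≈ -3.7990)
O = -7986667/686275 (O = -5 + (16129/(-2425) - 95/((-283*25))) = -5 + (16129*(-1/2425) - 95/(-7075)) = -5 + (-16129/2425 - 95*(-1/7075)) = -5 + (-16129/2425 + 19/1415) = -5 - 4555292/686275 = -7986667/686275 ≈ -11.638)
n + O = -717642/188903 - 7986667/686275 = -2001205119851/129639406325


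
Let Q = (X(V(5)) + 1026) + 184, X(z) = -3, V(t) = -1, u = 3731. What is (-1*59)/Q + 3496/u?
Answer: 3999543/4503317 ≈ 0.88813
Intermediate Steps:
Q = 1207 (Q = (-3 + 1026) + 184 = 1023 + 184 = 1207)
(-1*59)/Q + 3496/u = -1*59/1207 + 3496/3731 = -59*1/1207 + 3496*(1/3731) = -59/1207 + 3496/3731 = 3999543/4503317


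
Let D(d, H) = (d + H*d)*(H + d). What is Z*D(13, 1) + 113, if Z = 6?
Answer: 2297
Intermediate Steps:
D(d, H) = (H + d)*(d + H*d)
Z*D(13, 1) + 113 = 6*(13*(1 + 13 + 1² + 1*13)) + 113 = 6*(13*(1 + 13 + 1 + 13)) + 113 = 6*(13*28) + 113 = 6*364 + 113 = 2184 + 113 = 2297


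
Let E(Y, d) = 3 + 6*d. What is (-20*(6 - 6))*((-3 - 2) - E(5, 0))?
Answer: 0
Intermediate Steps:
(-20*(6 - 6))*((-3 - 2) - E(5, 0)) = (-20*(6 - 6))*((-3 - 2) - (3 + 6*0)) = (-20*0)*(-5 - (3 + 0)) = 0*(-5 - 1*3) = 0*(-5 - 3) = 0*(-8) = 0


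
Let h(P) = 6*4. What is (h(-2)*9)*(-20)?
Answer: -4320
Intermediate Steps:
h(P) = 24
(h(-2)*9)*(-20) = (24*9)*(-20) = 216*(-20) = -4320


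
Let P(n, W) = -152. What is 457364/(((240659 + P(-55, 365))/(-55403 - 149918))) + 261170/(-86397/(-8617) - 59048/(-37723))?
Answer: -47631240043758395254/129460473771147 ≈ -3.6792e+5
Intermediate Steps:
457364/(((240659 + P(-55, 365))/(-55403 - 149918))) + 261170/(-86397/(-8617) - 59048/(-37723)) = 457364/(((240659 - 152)/(-55403 - 149918))) + 261170/(-86397/(-8617) - 59048/(-37723)) = 457364/((240507/(-205321))) + 261170/(-86397*(-1/8617) - 59048*(-1/37723)) = 457364/((240507*(-1/205321))) + 261170/(86397/8617 + 59048/37723) = 457364/(-240507/205321) + 261170/(538281521/46437013) = 457364*(-205321/240507) + 261170*(46437013/538281521) = -93906433844/240507 + 12127954685210/538281521 = -47631240043758395254/129460473771147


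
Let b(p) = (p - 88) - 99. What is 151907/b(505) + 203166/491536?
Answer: 18683091485/39077112 ≈ 478.11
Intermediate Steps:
b(p) = -187 + p (b(p) = (-88 + p) - 99 = -187 + p)
151907/b(505) + 203166/491536 = 151907/(-187 + 505) + 203166/491536 = 151907/318 + 203166*(1/491536) = 151907*(1/318) + 101583/245768 = 151907/318 + 101583/245768 = 18683091485/39077112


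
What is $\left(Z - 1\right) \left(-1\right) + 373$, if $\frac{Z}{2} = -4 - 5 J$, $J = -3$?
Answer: $352$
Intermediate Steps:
$Z = 22$ ($Z = 2 \left(-4 - -15\right) = 2 \left(-4 + 15\right) = 2 \cdot 11 = 22$)
$\left(Z - 1\right) \left(-1\right) + 373 = \left(22 - 1\right) \left(-1\right) + 373 = 21 \left(-1\right) + 373 = -21 + 373 = 352$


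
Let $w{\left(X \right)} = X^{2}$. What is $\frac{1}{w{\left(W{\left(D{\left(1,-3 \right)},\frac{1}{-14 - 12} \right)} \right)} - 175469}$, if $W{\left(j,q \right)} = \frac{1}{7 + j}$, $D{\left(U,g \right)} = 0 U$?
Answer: $- \frac{49}{8597980} \approx -5.699 \cdot 10^{-6}$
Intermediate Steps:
$D{\left(U,g \right)} = 0$
$\frac{1}{w{\left(W{\left(D{\left(1,-3 \right)},\frac{1}{-14 - 12} \right)} \right)} - 175469} = \frac{1}{\left(\frac{1}{7 + 0}\right)^{2} - 175469} = \frac{1}{\left(\frac{1}{7}\right)^{2} - 175469} = \frac{1}{\frac{1}{49} - 175469} = \frac{1}{- \frac{8597980}{49}} = - \frac{49}{8597980}$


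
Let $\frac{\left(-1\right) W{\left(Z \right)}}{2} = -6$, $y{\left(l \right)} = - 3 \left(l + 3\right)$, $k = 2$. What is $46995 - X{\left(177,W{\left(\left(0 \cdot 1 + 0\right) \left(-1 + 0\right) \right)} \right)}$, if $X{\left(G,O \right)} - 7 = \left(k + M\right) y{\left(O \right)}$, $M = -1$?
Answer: $47033$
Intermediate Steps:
$y{\left(l \right)} = -9 - 3 l$ ($y{\left(l \right)} = - 3 \left(3 + l\right) = -9 - 3 l$)
$W{\left(Z \right)} = 12$ ($W{\left(Z \right)} = \left(-2\right) \left(-6\right) = 12$)
$X{\left(G,O \right)} = -2 - 3 O$ ($X{\left(G,O \right)} = 7 + \left(2 - 1\right) \left(-9 - 3 O\right) = 7 + 1 \left(-9 - 3 O\right) = 7 - \left(9 + 3 O\right) = -2 - 3 O$)
$46995 - X{\left(177,W{\left(\left(0 \cdot 1 + 0\right) \left(-1 + 0\right) \right)} \right)} = 46995 - \left(-2 - 36\right) = 46995 - -38 = 46995 + 38 = 47033$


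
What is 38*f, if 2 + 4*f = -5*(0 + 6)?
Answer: -304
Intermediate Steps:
f = -8 (f = -½ + (-5*(0 + 6))/4 = -½ + (-5*6)/4 = -½ + (¼)*(-30) = -½ - 15/2 = -8)
38*f = 38*(-8) = -304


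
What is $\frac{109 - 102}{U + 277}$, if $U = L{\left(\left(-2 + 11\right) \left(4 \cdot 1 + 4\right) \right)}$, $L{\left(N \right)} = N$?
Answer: $\frac{7}{349} \approx 0.020057$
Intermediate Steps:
$U = 72$ ($U = \left(-2 + 11\right) \left(4 \cdot 1 + 4\right) = 9 \left(4 + 4\right) = 9 \cdot 8 = 72$)
$\frac{109 - 102}{U + 277} = \frac{109 - 102}{72 + 277} = \frac{7}{349}$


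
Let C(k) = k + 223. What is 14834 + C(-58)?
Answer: 14999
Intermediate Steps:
C(k) = 223 + k
14834 + C(-58) = 14834 + (223 - 58) = 14834 + 165 = 14999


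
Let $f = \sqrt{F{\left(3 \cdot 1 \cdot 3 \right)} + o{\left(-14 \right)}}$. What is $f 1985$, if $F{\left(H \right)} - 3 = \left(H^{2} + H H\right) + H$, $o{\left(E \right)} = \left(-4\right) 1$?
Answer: $1985 \sqrt{170} \approx 25881.0$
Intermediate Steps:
$o{\left(E \right)} = -4$
$F{\left(H \right)} = 3 + H + 2 H^{2}$ ($F{\left(H \right)} = 3 + \left(\left(H^{2} + H H\right) + H\right) = 3 + \left(\left(H^{2} + H^{2}\right) + H\right) = 3 + \left(2 H^{2} + H\right) = 3 + \left(H + 2 H^{2}\right) = 3 + H + 2 H^{2}$)
$f = \sqrt{170}$ ($f = \sqrt{\left(3 + 3 \cdot 1 \cdot 3 + 2 \left(3 \cdot 1 \cdot 3\right)^{2}\right) - 4} = \sqrt{\left(3 + 3 \cdot 3 + 2 \left(3 \cdot 3\right)^{2}\right) - 4} = \sqrt{\left(3 + 9 + 2 \cdot 9^{2}\right) - 4} = \sqrt{\left(3 + 9 + 2 \cdot 81\right) - 4} = \sqrt{\left(3 + 9 + 162\right) - 4} = \sqrt{174 - 4} = \sqrt{170} \approx 13.038$)
$f 1985 = \sqrt{170} \cdot 1985 = 1985 \sqrt{170}$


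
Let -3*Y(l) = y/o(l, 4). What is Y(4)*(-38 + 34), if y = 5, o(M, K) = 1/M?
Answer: 80/3 ≈ 26.667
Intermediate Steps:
Y(l) = -5*l/3 (Y(l) = -5/(3*(1/l)) = -5*l/3)
Y(4)*(-38 + 34) = (-5/3*4)*(-38 + 34) = -20/3*(-4) = 80/3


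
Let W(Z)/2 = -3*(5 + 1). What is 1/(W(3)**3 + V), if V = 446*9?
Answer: -1/42642 ≈ -2.3451e-5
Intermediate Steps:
W(Z) = -36 (W(Z) = 2*(-3*(5 + 1)) = 2*(-3*6) = 2*(-18) = -36)
V = 4014
1/(W(3)**3 + V) = 1/((-36)**3 + 4014) = 1/(-46656 + 4014) = 1/(-42642) = -1/42642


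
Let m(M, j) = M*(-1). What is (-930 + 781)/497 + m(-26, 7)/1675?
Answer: -236653/832475 ≈ -0.28428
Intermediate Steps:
m(M, j) = -M
(-930 + 781)/497 + m(-26, 7)/1675 = (-930 + 781)/497 - 1*(-26)/1675 = -149*1/497 + 26*(1/1675) = -149/497 + 26/1675 = -236653/832475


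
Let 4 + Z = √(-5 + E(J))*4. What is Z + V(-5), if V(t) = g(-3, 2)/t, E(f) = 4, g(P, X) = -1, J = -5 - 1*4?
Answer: -19/5 + 4*I ≈ -3.8 + 4.0*I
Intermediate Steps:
J = -9 (J = -5 - 4 = -9)
V(t) = -1/t
Z = -4 + 4*I (Z = -4 + √(-5 + 4)*4 = -4 + √(-1)*4 = -4 + I*4 = -4 + 4*I ≈ -4.0 + 4.0*I)
Z + V(-5) = (-4 + 4*I) - 1/(-5) = (-4 + 4*I) - 1*(-⅕) = (-4 + 4*I) + ⅕ = -19/5 + 4*I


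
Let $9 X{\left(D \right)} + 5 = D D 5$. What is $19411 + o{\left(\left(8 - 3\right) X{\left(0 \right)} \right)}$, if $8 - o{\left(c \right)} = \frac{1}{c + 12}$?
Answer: $\frac{1611768}{83} \approx 19419.0$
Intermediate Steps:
$X{\left(D \right)} = - \frac{5}{9} + \frac{5 D^{2}}{9}$ ($X{\left(D \right)} = - \frac{5}{9} + \frac{D D 5}{9} = - \frac{5}{9} + \frac{D 5 D}{9} = - \frac{5}{9} + \frac{5 D^{2}}{9}$)
$o{\left(c \right)} = 8 - \frac{1}{12 + c}$ ($o{\left(c \right)} = 8 - \frac{1}{c + 12} = 8 - \frac{1}{12 + c}$)
$19411 + o{\left(\left(8 - 3\right) X{\left(0 \right)} \right)} = 19411 + \frac{95 + 8 \left(8 - 3\right) \left(- \frac{5}{9} + \frac{5 \cdot 0^{2}}{9}\right)}{12 + \left(8 - 3\right) \left(- \frac{5}{9} + \frac{5 \cdot 0^{2}}{9}\right)} = 19411 + \frac{95 + 8 \cdot 5 \left(- \frac{5}{9} + \frac{5}{9} \cdot 0\right)}{12 + 5 \left(- \frac{5}{9} + \frac{5}{9} \cdot 0\right)} = 19411 + \frac{95 + 8 \cdot 5 \left(- \frac{5}{9} + 0\right)}{12 + 5 \left(- \frac{5}{9} + 0\right)} = 19411 + \frac{95 + 8 \cdot 5 \left(- \frac{5}{9}\right)}{12 + 5 \left(- \frac{5}{9}\right)} = 19411 + \frac{95 + 8 \left(- \frac{25}{9}\right)}{12 - \frac{25}{9}} = 19411 + \frac{95 - \frac{200}{9}}{\frac{83}{9}} = 19411 + \frac{9}{83} \cdot \frac{655}{9} = 19411 + \frac{655}{83} = \frac{1611768}{83}$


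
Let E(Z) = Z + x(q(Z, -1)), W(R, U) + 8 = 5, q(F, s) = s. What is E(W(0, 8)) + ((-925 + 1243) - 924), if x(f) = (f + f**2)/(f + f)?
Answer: -609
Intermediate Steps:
W(R, U) = -3 (W(R, U) = -8 + 5 = -3)
x(f) = (f + f**2)/(2*f) (x(f) = (f + f**2)/((2*f)) = (f + f**2)*(1/(2*f)) = (f + f**2)/(2*f))
E(Z) = Z (E(Z) = Z + (1/2 + (1/2)*(-1)) = Z + (1/2 - 1/2) = Z + 0 = Z)
E(W(0, 8)) + ((-925 + 1243) - 924) = -3 + ((-925 + 1243) - 924) = -3 + (318 - 924) = -3 - 606 = -609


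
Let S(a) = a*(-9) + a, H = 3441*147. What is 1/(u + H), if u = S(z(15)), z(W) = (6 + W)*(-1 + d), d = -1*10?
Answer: 1/507675 ≈ 1.9698e-6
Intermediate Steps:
d = -10
H = 505827
z(W) = -66 - 11*W (z(W) = (6 + W)*(-1 - 10) = (6 + W)*(-11) = -66 - 11*W)
S(a) = -8*a (S(a) = -9*a + a = -8*a)
u = 1848 (u = -8*(-66 - 11*15) = -8*(-66 - 165) = -8*(-231) = 1848)
1/(u + H) = 1/(1848 + 505827) = 1/507675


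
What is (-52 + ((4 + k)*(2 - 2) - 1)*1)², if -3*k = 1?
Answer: 2809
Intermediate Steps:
k = -⅓ (k = -⅓*1 = -⅓ ≈ -0.33333)
(-52 + ((4 + k)*(2 - 2) - 1)*1)² = (-52 + ((4 - ⅓)*(2 - 2) - 1)*1)² = (-52 + ((11/3)*0 - 1)*1)² = (-52 + (0 - 1)*1)² = (-52 - 1*1)² = (-52 - 1)² = (-53)² = 2809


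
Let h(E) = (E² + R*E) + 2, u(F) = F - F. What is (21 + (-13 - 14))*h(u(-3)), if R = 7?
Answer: -12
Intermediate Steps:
u(F) = 0
h(E) = 2 + E² + 7*E (h(E) = (E² + 7*E) + 2 = 2 + E² + 7*E)
(21 + (-13 - 14))*h(u(-3)) = (21 + (-13 - 14))*(2 + 0² + 7*0) = (21 - 27)*(2 + 0 + 0) = -6*2 = -12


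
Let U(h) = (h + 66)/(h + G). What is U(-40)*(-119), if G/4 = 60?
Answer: -1547/100 ≈ -15.470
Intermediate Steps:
G = 240 (G = 4*60 = 240)
U(h) = (66 + h)/(240 + h) (U(h) = (h + 66)/(h + 240) = (66 + h)/(240 + h))
U(-40)*(-119) = ((66 - 40)/(240 - 40))*(-119) = (26/200)*(-119) = ((1/200)*26)*(-119) = (13/100)*(-119) = -1547/100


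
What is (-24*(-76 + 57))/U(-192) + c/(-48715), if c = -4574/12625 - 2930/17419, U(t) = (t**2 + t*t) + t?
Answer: 203907373453259/32825101207555000 ≈ 0.0062119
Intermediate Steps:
U(t) = t + 2*t**2 (U(t) = (t**2 + t**2) + t = 2*t**2 + t = t + 2*t**2)
c = -116665756/219914875 (c = -4574*1/12625 - 2930*1/17419 = -4574/12625 - 2930/17419 = -116665756/219914875 ≈ -0.53050)
(-24*(-76 + 57))/U(-192) + c/(-48715) = (-24*(-76 + 57))/((-192*(1 + 2*(-192)))) - 116665756/219914875/(-48715) = (-24*(-19))/((-192*(1 - 384))) - 116665756/219914875*(-1/48715) = 456/((-192*(-383))) + 116665756/10713153135625 = 456/73536 + 116665756/10713153135625 = 456*(1/73536) + 116665756/10713153135625 = 19/3064 + 116665756/10713153135625 = 203907373453259/32825101207555000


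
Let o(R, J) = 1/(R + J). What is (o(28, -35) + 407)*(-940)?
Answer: -2677120/7 ≈ -3.8245e+5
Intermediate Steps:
o(R, J) = 1/(J + R)
(o(28, -35) + 407)*(-940) = (1/(-35 + 28) + 407)*(-940) = (1/(-7) + 407)*(-940) = (-1/7 + 407)*(-940) = (2848/7)*(-940) = -2677120/7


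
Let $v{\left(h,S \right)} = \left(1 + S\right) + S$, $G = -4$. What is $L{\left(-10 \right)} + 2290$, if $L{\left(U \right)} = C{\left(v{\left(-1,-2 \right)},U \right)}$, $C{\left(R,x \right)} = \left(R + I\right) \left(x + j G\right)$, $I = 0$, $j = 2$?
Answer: $2344$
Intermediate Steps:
$v{\left(h,S \right)} = 1 + 2 S$
$C{\left(R,x \right)} = R \left(-8 + x\right)$ ($C{\left(R,x \right)} = \left(R + 0\right) \left(x + 2 \left(-4\right)\right) = R \left(x - 8\right) = R \left(-8 + x\right)$)
$L{\left(U \right)} = 24 - 3 U$ ($L{\left(U \right)} = \left(1 + 2 \left(-2\right)\right) \left(-8 + U\right) = \left(1 - 4\right) \left(-8 + U\right) = - 3 \left(-8 + U\right) = 24 - 3 U$)
$L{\left(-10 \right)} + 2290 = \left(24 - -30\right) + 2290 = \left(24 + 30\right) + 2290 = 54 + 2290 = 2344$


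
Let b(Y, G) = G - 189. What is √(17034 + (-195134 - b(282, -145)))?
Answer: I*√177766 ≈ 421.62*I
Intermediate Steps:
b(Y, G) = -189 + G
√(17034 + (-195134 - b(282, -145))) = √(17034 + (-195134 - (-189 - 145))) = √(17034 + (-195134 - 1*(-334))) = √(17034 + (-195134 + 334)) = √(17034 - 194800) = √(-177766) = I*√177766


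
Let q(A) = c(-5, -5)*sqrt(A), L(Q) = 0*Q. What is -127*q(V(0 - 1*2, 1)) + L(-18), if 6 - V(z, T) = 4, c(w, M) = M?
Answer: 635*sqrt(2) ≈ 898.03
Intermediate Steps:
V(z, T) = 2 (V(z, T) = 6 - 1*4 = 6 - 4 = 2)
L(Q) = 0
q(A) = -5*sqrt(A)
-127*q(V(0 - 1*2, 1)) + L(-18) = -(-635)*sqrt(2) + 0 = 635*sqrt(2) + 0 = 635*sqrt(2)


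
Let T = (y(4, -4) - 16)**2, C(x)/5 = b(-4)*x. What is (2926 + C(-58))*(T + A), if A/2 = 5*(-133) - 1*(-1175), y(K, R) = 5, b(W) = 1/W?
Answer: 6842577/2 ≈ 3.4213e+6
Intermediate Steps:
b(W) = 1/W
C(x) = -5*x/4 (C(x) = 5*(x/(-4)) = 5*(-x/4) = -5*x/4)
T = 121 (T = (5 - 16)**2 = (-11)**2 = 121)
A = 1020 (A = 2*(5*(-133) - 1*(-1175)) = 2*(-665 + 1175) = 2*510 = 1020)
(2926 + C(-58))*(T + A) = (2926 - 5/4*(-58))*(121 + 1020) = (2926 + 145/2)*1141 = (5997/2)*1141 = 6842577/2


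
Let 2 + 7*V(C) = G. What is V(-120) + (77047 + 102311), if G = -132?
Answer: 1255372/7 ≈ 1.7934e+5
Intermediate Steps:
V(C) = -134/7 (V(C) = -2/7 + (⅐)*(-132) = -2/7 - 132/7 = -134/7)
V(-120) + (77047 + 102311) = -134/7 + (77047 + 102311) = -134/7 + 179358 = 1255372/7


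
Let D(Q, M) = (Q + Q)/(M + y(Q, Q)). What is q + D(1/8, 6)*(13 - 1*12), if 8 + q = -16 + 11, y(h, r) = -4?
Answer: -103/8 ≈ -12.875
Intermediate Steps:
q = -13 (q = -8 + (-16 + 11) = -8 - 5 = -13)
D(Q, M) = 2*Q/(-4 + M) (D(Q, M) = (Q + Q)/(M - 4) = (2*Q)/(-4 + M) = 2*Q/(-4 + M))
q + D(1/8, 6)*(13 - 1*12) = -13 + (2/(8*(-4 + 6)))*(13 - 1*12) = -13 + (2*(⅛)/2)*(13 - 12) = -13 + (2*(⅛)*(½))*1 = -13 + (⅛)*1 = -13 + ⅛ = -103/8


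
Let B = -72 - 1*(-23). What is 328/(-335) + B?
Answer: -16743/335 ≈ -49.979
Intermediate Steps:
B = -49 (B = -72 + 23 = -49)
328/(-335) + B = 328/(-335) - 49 = 328*(-1/335) - 49 = -328/335 - 49 = -16743/335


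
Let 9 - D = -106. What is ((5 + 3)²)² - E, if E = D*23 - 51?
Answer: 1502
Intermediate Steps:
D = 115 (D = 9 - 1*(-106) = 9 + 106 = 115)
E = 2594 (E = 115*23 - 51 = 2645 - 51 = 2594)
((5 + 3)²)² - E = ((5 + 3)²)² - 1*2594 = (8²)² - 2594 = 64² - 2594 = 4096 - 2594 = 1502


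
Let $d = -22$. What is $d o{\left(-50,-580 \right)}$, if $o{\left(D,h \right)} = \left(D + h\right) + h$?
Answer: $26620$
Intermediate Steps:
$o{\left(D,h \right)} = D + 2 h$
$d o{\left(-50,-580 \right)} = - 22 \left(-50 + 2 \left(-580\right)\right) = - 22 \left(-50 - 1160\right) = \left(-22\right) \left(-1210\right) = 26620$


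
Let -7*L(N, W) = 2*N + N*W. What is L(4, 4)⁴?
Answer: 331776/2401 ≈ 138.18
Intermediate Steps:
L(N, W) = -2*N/7 - N*W/7 (L(N, W) = -(2*N + N*W)/7 = -2*N/7 - N*W/7)
L(4, 4)⁴ = (-⅐*4*(2 + 4))⁴ = (-⅐*4*6)⁴ = (-24/7)⁴ = 331776/2401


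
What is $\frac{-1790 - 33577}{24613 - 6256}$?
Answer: $- \frac{11789}{6119} \approx -1.9266$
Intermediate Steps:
$\frac{-1790 - 33577}{24613 - 6256} = - \frac{35367}{18357} = \left(-35367\right) \frac{1}{18357} = - \frac{11789}{6119}$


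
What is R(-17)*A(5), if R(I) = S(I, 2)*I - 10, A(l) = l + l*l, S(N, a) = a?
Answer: -1320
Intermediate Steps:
A(l) = l + l²
R(I) = -10 + 2*I (R(I) = 2*I - 10 = -10 + 2*I)
R(-17)*A(5) = (-10 + 2*(-17))*(5*(1 + 5)) = (-10 - 34)*(5*6) = -44*30 = -1320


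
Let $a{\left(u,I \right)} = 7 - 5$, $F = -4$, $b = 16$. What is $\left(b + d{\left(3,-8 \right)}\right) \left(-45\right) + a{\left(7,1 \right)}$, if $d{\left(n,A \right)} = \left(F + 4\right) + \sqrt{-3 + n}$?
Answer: $-718$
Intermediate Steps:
$d{\left(n,A \right)} = \sqrt{-3 + n}$ ($d{\left(n,A \right)} = \left(-4 + 4\right) + \sqrt{-3 + n} = 0 + \sqrt{-3 + n} = \sqrt{-3 + n}$)
$a{\left(u,I \right)} = 2$
$\left(b + d{\left(3,-8 \right)}\right) \left(-45\right) + a{\left(7,1 \right)} = \left(16 + \sqrt{-3 + 3}\right) \left(-45\right) + 2 = \left(16 + \sqrt{0}\right) \left(-45\right) + 2 = \left(16 + 0\right) \left(-45\right) + 2 = 16 \left(-45\right) + 2 = -720 + 2 = -718$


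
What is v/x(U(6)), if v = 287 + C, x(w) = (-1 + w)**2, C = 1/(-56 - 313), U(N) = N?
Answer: 105902/9225 ≈ 11.480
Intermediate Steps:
C = -1/369 (C = 1/(-369) = -1/369 ≈ -0.0027100)
v = 105902/369 (v = 287 - 1/369 = 105902/369 ≈ 287.00)
v/x(U(6)) = 105902/(369*((-1 + 6)**2)) = 105902/(369*(5**2)) = (105902/369)/25 = (105902/369)*(1/25) = 105902/9225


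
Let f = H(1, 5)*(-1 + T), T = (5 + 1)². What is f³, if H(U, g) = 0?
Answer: 0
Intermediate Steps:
T = 36 (T = 6² = 36)
f = 0 (f = 0*(-1 + 36) = 0*35 = 0)
f³ = 0³ = 0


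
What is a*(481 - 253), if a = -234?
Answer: -53352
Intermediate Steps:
a*(481 - 253) = -234*(481 - 253) = -234*228 = -53352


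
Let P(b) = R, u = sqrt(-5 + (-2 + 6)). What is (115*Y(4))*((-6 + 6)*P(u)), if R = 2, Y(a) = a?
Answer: 0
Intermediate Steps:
u = I (u = sqrt(-5 + 4) = sqrt(-1) = I ≈ 1.0*I)
P(b) = 2
(115*Y(4))*((-6 + 6)*P(u)) = (115*4)*((-6 + 6)*2) = 460*(0*2) = 460*0 = 0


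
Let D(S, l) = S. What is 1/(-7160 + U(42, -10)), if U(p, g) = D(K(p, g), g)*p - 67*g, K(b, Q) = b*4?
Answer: 1/566 ≈ 0.0017668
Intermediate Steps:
K(b, Q) = 4*b
U(p, g) = -67*g + 4*p² (U(p, g) = (4*p)*p - 67*g = 4*p² - 67*g = -67*g + 4*p²)
1/(-7160 + U(42, -10)) = 1/(-7160 + (-67*(-10) + 4*42²)) = 1/(-7160 + (670 + 4*1764)) = 1/(-7160 + (670 + 7056)) = 1/(-7160 + 7726) = 1/566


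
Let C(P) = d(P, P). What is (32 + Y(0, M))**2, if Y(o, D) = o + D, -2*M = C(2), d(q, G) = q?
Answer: 961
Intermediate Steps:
C(P) = P
M = -1 (M = -1/2*2 = -1)
Y(o, D) = D + o
(32 + Y(0, M))**2 = (32 + (-1 + 0))**2 = (32 - 1)**2 = 31**2 = 961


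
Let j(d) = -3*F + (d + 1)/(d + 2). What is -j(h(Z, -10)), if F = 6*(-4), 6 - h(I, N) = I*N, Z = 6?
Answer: -4963/68 ≈ -72.985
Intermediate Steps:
h(I, N) = 6 - I*N
F = -24
j(d) = 72 + (1 + d)/(2 + d) (j(d) = -3*(-24) + (d + 1)/(d + 2) = 72 + (1 + d)/(2 + d))
-j(h(Z, -10)) = -(145 + 73*(6 - 1*6*(-10)))/(2 + (6 - 1*6*(-10))) = -(145 + 73*(6 + 60))/(2 + (6 + 60)) = -(145 + 73*66)/(2 + 66) = -(145 + 4818)/68 = -4963/68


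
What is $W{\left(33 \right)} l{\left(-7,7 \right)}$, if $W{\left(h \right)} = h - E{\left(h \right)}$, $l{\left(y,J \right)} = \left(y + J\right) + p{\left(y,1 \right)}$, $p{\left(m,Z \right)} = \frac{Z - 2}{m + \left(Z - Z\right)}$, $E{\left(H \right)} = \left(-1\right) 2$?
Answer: $5$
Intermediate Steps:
$E{\left(H \right)} = -2$
$p{\left(m,Z \right)} = \frac{-2 + Z}{m}$ ($p{\left(m,Z \right)} = \frac{-2 + Z}{m + 0} = \frac{-2 + Z}{m}$)
$l{\left(y,J \right)} = J + y - \frac{1}{y}$ ($l{\left(y,J \right)} = \left(y + J\right) + \frac{-2 + 1}{y} = \left(J + y\right) + \frac{1}{y} \left(-1\right) = \left(J + y\right) - \frac{1}{y} = J + y - \frac{1}{y}$)
$W{\left(h \right)} = 2 + h$ ($W{\left(h \right)} = h - -2 = h + 2 = 2 + h$)
$W{\left(33 \right)} l{\left(-7,7 \right)} = \left(2 + 33\right) \left(7 - 7 - \frac{1}{-7}\right) = 35 \left(7 - 7 - - \frac{1}{7}\right) = 35 \left(7 - 7 + \frac{1}{7}\right) = 35 \cdot \frac{1}{7} = 5$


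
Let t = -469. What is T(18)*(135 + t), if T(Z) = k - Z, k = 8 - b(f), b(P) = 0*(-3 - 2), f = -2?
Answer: 3340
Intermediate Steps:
b(P) = 0 (b(P) = 0*(-5) = 0)
k = 8 (k = 8 - 1*0 = 8 + 0 = 8)
T(Z) = 8 - Z
T(18)*(135 + t) = (8 - 1*18)*(135 - 469) = (8 - 18)*(-334) = -10*(-334) = 3340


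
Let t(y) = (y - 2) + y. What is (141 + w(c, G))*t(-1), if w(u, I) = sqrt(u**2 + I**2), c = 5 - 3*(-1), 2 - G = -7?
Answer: -564 - 4*sqrt(145) ≈ -612.17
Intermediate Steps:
t(y) = -2 + 2*y (t(y) = (-2 + y) + y = -2 + 2*y)
G = 9 (G = 2 - 1*(-7) = 2 + 7 = 9)
c = 8 (c = 5 + 3 = 8)
w(u, I) = sqrt(I**2 + u**2)
(141 + w(c, G))*t(-1) = (141 + sqrt(9**2 + 8**2))*(-2 + 2*(-1)) = (141 + sqrt(81 + 64))*(-2 - 2) = (141 + sqrt(145))*(-4) = -564 - 4*sqrt(145)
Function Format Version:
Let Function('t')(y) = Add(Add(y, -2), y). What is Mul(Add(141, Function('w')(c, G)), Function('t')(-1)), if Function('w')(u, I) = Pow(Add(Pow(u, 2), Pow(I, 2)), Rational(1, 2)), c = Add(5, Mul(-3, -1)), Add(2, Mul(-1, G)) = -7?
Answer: Add(-564, Mul(-4, Pow(145, Rational(1, 2)))) ≈ -612.17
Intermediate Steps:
Function('t')(y) = Add(-2, Mul(2, y)) (Function('t')(y) = Add(Add(-2, y), y) = Add(-2, Mul(2, y)))
G = 9 (G = Add(2, Mul(-1, -7)) = Add(2, 7) = 9)
c = 8 (c = Add(5, 3) = 8)
Function('w')(u, I) = Pow(Add(Pow(I, 2), Pow(u, 2)), Rational(1, 2))
Mul(Add(141, Function('w')(c, G)), Function('t')(-1)) = Mul(Add(141, Pow(Add(Pow(9, 2), Pow(8, 2)), Rational(1, 2))), Add(-2, Mul(2, -1))) = Mul(Add(141, Pow(Add(81, 64), Rational(1, 2))), Add(-2, -2)) = Mul(Add(141, Pow(145, Rational(1, 2))), -4) = Add(-564, Mul(-4, Pow(145, Rational(1, 2))))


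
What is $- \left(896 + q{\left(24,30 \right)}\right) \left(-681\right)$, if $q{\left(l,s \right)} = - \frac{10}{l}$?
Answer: $\frac{2439569}{4} \approx 6.0989 \cdot 10^{5}$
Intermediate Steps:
$- \left(896 + q{\left(24,30 \right)}\right) \left(-681\right) = - \left(896 - \frac{10}{24}\right) \left(-681\right) = - \left(896 - \frac{5}{12}\right) \left(-681\right) = - \frac{10747 \left(-681\right)}{12} = \left(-1\right) \left(- \frac{2439569}{4}\right) = \frac{2439569}{4}$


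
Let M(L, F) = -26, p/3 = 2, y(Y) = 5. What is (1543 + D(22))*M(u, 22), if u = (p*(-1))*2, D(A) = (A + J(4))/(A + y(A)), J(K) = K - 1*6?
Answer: -1083706/27 ≈ -40137.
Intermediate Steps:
J(K) = -6 + K (J(K) = K - 6 = -6 + K)
p = 6 (p = 3*2 = 6)
D(A) = (-2 + A)/(5 + A) (D(A) = (A + (-6 + 4))/(A + 5) = (A - 2)/(5 + A) = (-2 + A)/(5 + A))
u = -12 (u = (6*(-1))*2 = -6*2 = -12)
(1543 + D(22))*M(u, 22) = (1543 + (-2 + 22)/(5 + 22))*(-26) = (1543 + 20/27)*(-26) = (41681/27)*(-26) = -1083706/27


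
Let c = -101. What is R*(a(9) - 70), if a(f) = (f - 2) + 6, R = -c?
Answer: -5757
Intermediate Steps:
R = 101 (R = -1*(-101) = 101)
a(f) = 4 + f (a(f) = (-2 + f) + 6 = 4 + f)
R*(a(9) - 70) = 101*((4 + 9) - 70) = 101*(13 - 70) = 101*(-57) = -5757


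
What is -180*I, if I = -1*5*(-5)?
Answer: -4500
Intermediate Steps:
I = 25 (I = -5*(-5) = 25)
-180*I = -180*25 = -4500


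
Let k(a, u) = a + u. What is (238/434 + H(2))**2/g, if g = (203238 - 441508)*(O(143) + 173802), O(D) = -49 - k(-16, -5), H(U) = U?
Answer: -6241/39790330871780 ≈ -1.5685e-10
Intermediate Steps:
O(D) = -28 (O(D) = -49 - (-16 - 5) = -49 - 1*(-21) = -49 + 21 = -28)
g = -41405130980 (g = (203238 - 441508)*(-28 + 173802) = -238270*173774 = -41405130980)
(238/434 + H(2))**2/g = (238/434 + 2)**2/(-41405130980) = (238*(1/434) + 2)**2*(-1/41405130980) = (17/31 + 2)**2*(-1/41405130980) = (79/31)**2*(-1/41405130980) = (6241/961)*(-1/41405130980) = -6241/39790330871780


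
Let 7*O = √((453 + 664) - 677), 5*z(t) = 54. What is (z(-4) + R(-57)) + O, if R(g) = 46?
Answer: 284/5 + 2*√110/7 ≈ 59.797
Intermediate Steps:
z(t) = 54/5 (z(t) = (⅕)*54 = 54/5)
O = 2*√110/7 (O = √((453 + 664) - 677)/7 = √(1117 - 677)/7 = √440/7 = (2*√110)/7 = 2*√110/7 ≈ 2.9966)
(z(-4) + R(-57)) + O = (54/5 + 46) + 2*√110/7 = 284/5 + 2*√110/7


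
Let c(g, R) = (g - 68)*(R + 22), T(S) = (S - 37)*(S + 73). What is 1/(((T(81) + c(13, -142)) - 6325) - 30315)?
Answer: -1/23264 ≈ -4.2985e-5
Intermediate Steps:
T(S) = (-37 + S)*(73 + S)
c(g, R) = (-68 + g)*(22 + R)
1/(((T(81) + c(13, -142)) - 6325) - 30315) = 1/((((-2701 + 81**2 + 36*81) + (-1496 - 68*(-142) + 22*13 - 142*13)) - 6325) - 30315) = 1/((((-2701 + 6561 + 2916) + (-1496 + 9656 + 286 - 1846)) - 6325) - 30315) = 1/(((6776 + 6600) - 6325) - 30315) = 1/((13376 - 6325) - 30315) = 1/(7051 - 30315) = 1/(-23264) = -1/23264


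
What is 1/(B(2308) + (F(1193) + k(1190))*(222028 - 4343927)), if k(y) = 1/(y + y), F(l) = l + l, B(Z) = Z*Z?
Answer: -2380/23394271598899 ≈ -1.0173e-10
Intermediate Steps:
B(Z) = Z**2
F(l) = 2*l
k(y) = 1/(2*y)
1/(B(2308) + (F(1193) + k(1190))*(222028 - 4343927)) = 1/(2308**2 + (2*1193 + (1/2)/1190)*(222028 - 4343927)) = 1/(5326864 + (2386 + (1/2)*(1/1190))*(-4121899)) = 1/(5326864 + (2386 + 1/2380)*(-4121899)) = 1/(5326864 + (5678681/2380)*(-4121899)) = 1/(5326864 - 23406949535219/2380) = 1/(-23394271598899/2380) = -2380/23394271598899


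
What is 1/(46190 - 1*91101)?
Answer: -1/44911 ≈ -2.2266e-5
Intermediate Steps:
1/(46190 - 1*91101) = 1/(46190 - 91101) = 1/(-44911) = -1/44911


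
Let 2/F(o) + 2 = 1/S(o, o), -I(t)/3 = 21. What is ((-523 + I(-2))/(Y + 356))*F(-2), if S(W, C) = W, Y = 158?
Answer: 1172/1285 ≈ 0.91206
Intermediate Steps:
I(t) = -63 (I(t) = -3*21 = -63)
F(o) = 2/(-2 + 1/o)
((-523 + I(-2))/(Y + 356))*F(-2) = ((-523 - 63)/(158 + 356))*(-2*(-2)/(-1 + 2*(-2))) = (-586/514)*(-2*(-2)/(-1 - 4)) = (-586*1/514)*(-2*(-2)/(-5)) = -(-586)*(-2)*(-1)/(257*5) = -293/257*(-⅘) = 1172/1285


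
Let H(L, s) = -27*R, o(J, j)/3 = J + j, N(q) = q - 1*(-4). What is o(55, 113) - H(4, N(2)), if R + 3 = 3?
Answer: 504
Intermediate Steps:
R = 0 (R = -3 + 3 = 0)
N(q) = 4 + q (N(q) = q + 4 = 4 + q)
o(J, j) = 3*J + 3*j (o(J, j) = 3*(J + j) = 3*J + 3*j)
H(L, s) = 0 (H(L, s) = -27*0 = 0)
o(55, 113) - H(4, N(2)) = (3*55 + 3*113) - 1*0 = (165 + 339) + 0 = 504 + 0 = 504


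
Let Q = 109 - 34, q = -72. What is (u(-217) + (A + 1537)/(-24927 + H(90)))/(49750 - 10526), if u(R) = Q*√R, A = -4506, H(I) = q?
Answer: 2969/980560776 + 75*I*√217/39224 ≈ 3.0279e-6 + 0.028167*I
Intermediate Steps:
H(I) = -72
Q = 75
u(R) = 75*√R
(u(-217) + (A + 1537)/(-24927 + H(90)))/(49750 - 10526) = (75*√(-217) + (-4506 + 1537)/(-24927 - 72))/(49750 - 10526) = (75*(I*√217) - 2969/(-24999))/39224 = (75*I*√217 - 2969*(-1/24999))*(1/39224) = (75*I*√217 + 2969/24999)*(1/39224) = (2969/24999 + 75*I*√217)*(1/39224) = 2969/980560776 + 75*I*√217/39224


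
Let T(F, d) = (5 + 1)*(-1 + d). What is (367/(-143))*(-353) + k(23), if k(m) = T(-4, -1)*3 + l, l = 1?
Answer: 124546/143 ≈ 870.95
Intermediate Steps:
T(F, d) = -6 + 6*d (T(F, d) = 6*(-1 + d) = -6 + 6*d)
k(m) = -35 (k(m) = (-6 + 6*(-1))*3 + 1 = (-6 - 6)*3 + 1 = -12*3 + 1 = -36 + 1 = -35)
(367/(-143))*(-353) + k(23) = (367/(-143))*(-353) - 35 = (367*(-1/143))*(-353) - 35 = -367/143*(-353) - 35 = 129551/143 - 35 = 124546/143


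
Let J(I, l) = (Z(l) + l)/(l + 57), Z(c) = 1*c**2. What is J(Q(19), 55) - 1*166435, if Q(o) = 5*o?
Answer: -332815/2 ≈ -1.6641e+5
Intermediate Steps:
Z(c) = c**2
J(I, l) = (l + l**2)/(57 + l) (J(I, l) = (l**2 + l)/(l + 57) = (l + l**2)/(57 + l))
J(Q(19), 55) - 1*166435 = 55*(1 + 55)/(57 + 55) - 1*166435 = 55*56/112 - 166435 = 55*(1/112)*56 - 166435 = 55/2 - 166435 = -332815/2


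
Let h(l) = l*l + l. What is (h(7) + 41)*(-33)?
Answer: -3201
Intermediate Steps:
h(l) = l + l**2 (h(l) = l**2 + l = l + l**2)
(h(7) + 41)*(-33) = (7*(1 + 7) + 41)*(-33) = (7*8 + 41)*(-33) = (56 + 41)*(-33) = 97*(-33) = -3201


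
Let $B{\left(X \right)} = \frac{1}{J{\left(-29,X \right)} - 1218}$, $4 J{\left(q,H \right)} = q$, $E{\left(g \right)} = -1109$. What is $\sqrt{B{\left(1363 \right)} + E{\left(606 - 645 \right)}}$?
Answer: $\frac{i \sqrt{157621177}}{377} \approx 33.302 i$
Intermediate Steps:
$J{\left(q,H \right)} = \frac{q}{4}$
$B{\left(X \right)} = - \frac{4}{4901}$ ($B{\left(X \right)} = \frac{1}{\frac{1}{4} \left(-29\right) - 1218} = \frac{1}{- \frac{29}{4} - 1218} = \frac{1}{- \frac{4901}{4}} = - \frac{4}{4901}$)
$\sqrt{B{\left(1363 \right)} + E{\left(606 - 645 \right)}} = \sqrt{- \frac{4}{4901} - 1109} = \sqrt{- \frac{5435213}{4901}} = \frac{i \sqrt{157621177}}{377}$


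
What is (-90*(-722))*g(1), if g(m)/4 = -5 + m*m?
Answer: -1039680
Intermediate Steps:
g(m) = -20 + 4*m**2 (g(m) = 4*(-5 + m*m) = 4*(-5 + m**2) = -20 + 4*m**2)
(-90*(-722))*g(1) = (-90*(-722))*(-20 + 4*1**2) = 64980*(-20 + 4*1) = 64980*(-20 + 4) = 64980*(-16) = -1039680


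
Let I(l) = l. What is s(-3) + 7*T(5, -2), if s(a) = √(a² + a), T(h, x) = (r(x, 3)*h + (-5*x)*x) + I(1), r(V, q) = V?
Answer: -203 + √6 ≈ -200.55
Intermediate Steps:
T(h, x) = 1 - 5*x² + h*x (T(h, x) = (x*h + (-5*x)*x) + 1 = (h*x - 5*x²) + 1 = (-5*x² + h*x) + 1 = 1 - 5*x² + h*x)
s(a) = √(a + a²)
s(-3) + 7*T(5, -2) = √(-3*(1 - 3)) + 7*(1 - 5*(-2)² + 5*(-2)) = √(-3*(-2)) + 7*(1 - 5*4 - 10) = √6 + 7*(1 - 20 - 10) = √6 + 7*(-29) = √6 - 203 = -203 + √6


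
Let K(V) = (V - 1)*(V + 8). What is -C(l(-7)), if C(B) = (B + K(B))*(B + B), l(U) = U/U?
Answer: -2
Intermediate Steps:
l(U) = 1
K(V) = (-1 + V)*(8 + V)
C(B) = 2*B*(-8 + B² + 8*B) (C(B) = (B + (-8 + B² + 7*B))*(B + B) = (-8 + B² + 8*B)*(2*B) = 2*B*(-8 + B² + 8*B))
-C(l(-7)) = -2*(-8 + 1² + 8*1) = -2*(-8 + 1 + 8) = -2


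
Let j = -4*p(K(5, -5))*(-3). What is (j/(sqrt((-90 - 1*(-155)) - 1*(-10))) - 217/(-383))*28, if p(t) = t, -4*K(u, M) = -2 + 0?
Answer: 6076/383 + 56*sqrt(3)/5 ≈ 35.263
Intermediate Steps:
K(u, M) = 1/2 (K(u, M) = -(-2 + 0)/4 = -1/4*(-2) = 1/2)
j = 6 (j = -4*1/2*(-3) = -2*(-3) = 6)
(j/(sqrt((-90 - 1*(-155)) - 1*(-10))) - 217/(-383))*28 = (6/(sqrt((-90 - 1*(-155)) - 1*(-10))) - 217/(-383))*28 = (6/(sqrt((-90 + 155) + 10)) - 217*(-1/383))*28 = (6/(sqrt(65 + 10)) + 217/383)*28 = (6/(sqrt(75)) + 217/383)*28 = (6/((5*sqrt(3))) + 217/383)*28 = (6*(sqrt(3)/15) + 217/383)*28 = (2*sqrt(3)/5 + 217/383)*28 = (217/383 + 2*sqrt(3)/5)*28 = 6076/383 + 56*sqrt(3)/5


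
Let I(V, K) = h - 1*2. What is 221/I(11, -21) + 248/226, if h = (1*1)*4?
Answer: 25221/226 ≈ 111.60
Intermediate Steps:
h = 4 (h = 1*4 = 4)
I(V, K) = 2 (I(V, K) = 4 - 1*2 = 4 - 2 = 2)
221/I(11, -21) + 248/226 = 221/2 + 248/226 = 221*(½) + 248*(1/226) = 221/2 + 124/113 = 25221/226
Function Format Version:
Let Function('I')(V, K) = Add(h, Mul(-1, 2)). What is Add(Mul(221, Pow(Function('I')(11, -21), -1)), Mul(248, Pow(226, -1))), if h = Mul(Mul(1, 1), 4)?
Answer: Rational(25221, 226) ≈ 111.60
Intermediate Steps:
h = 4 (h = Mul(1, 4) = 4)
Function('I')(V, K) = 2 (Function('I')(V, K) = Add(4, Mul(-1, 2)) = Add(4, -2) = 2)
Add(Mul(221, Pow(Function('I')(11, -21), -1)), Mul(248, Pow(226, -1))) = Add(Mul(221, Pow(2, -1)), Mul(248, Pow(226, -1))) = Add(Mul(221, Rational(1, 2)), Mul(248, Rational(1, 226))) = Add(Rational(221, 2), Rational(124, 113)) = Rational(25221, 226)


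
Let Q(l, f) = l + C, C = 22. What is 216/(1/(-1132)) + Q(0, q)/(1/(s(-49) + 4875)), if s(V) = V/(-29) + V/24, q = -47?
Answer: -47769871/348 ≈ -1.3727e+5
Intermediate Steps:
s(V) = 5*V/696 (s(V) = V*(-1/29) + V*(1/24) = -V/29 + V/24 = 5*V/696)
Q(l, f) = 22 + l (Q(l, f) = l + 22 = 22 + l)
216/(1/(-1132)) + Q(0, q)/(1/(s(-49) + 4875)) = 216/(1/(-1132)) + (22 + 0)/(1/((5/696)*(-49) + 4875)) = 216/(-1/1132) + 22/(1/(-245/696 + 4875)) = 216*(-1132) + 22/(1/(3392755/696)) = -244512 + 22/(696/3392755) = -244512 + 22*(3392755/696) = -244512 + 37320305/348 = -47769871/348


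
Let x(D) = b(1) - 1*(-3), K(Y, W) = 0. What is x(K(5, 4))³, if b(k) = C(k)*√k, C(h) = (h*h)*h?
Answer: 64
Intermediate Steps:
C(h) = h³ (C(h) = h²*h = h³)
b(k) = k^(7/2) (b(k) = k³*√k = k^(7/2))
x(D) = 4 (x(D) = 1^(7/2) - 1*(-3) = 1 + 3 = 4)
x(K(5, 4))³ = 4³ = 64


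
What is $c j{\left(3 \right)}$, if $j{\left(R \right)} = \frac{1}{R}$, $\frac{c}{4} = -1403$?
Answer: $- \frac{5612}{3} \approx -1870.7$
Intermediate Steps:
$c = -5612$ ($c = 4 \left(-1403\right) = -5612$)
$c j{\left(3 \right)} = - \frac{5612}{3}$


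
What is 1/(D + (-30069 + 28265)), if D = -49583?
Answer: -1/51387 ≈ -1.9460e-5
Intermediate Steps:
1/(D + (-30069 + 28265)) = 1/(-49583 + (-30069 + 28265)) = 1/(-49583 - 1804) = 1/(-51387) = -1/51387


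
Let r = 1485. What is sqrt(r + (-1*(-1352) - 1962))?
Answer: 5*sqrt(35) ≈ 29.580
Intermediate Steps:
sqrt(r + (-1*(-1352) - 1962)) = sqrt(1485 + (-1*(-1352) - 1962)) = sqrt(1485 + (1352 - 1962)) = sqrt(1485 - 610) = sqrt(875) = 5*sqrt(35)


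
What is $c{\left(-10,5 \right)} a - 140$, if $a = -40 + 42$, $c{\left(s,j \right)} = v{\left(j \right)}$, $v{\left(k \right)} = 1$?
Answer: $-138$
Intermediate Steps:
$c{\left(s,j \right)} = 1$
$a = 2$
$c{\left(-10,5 \right)} a - 140 = 1 \cdot 2 - 140 = 2 - 140 = -138$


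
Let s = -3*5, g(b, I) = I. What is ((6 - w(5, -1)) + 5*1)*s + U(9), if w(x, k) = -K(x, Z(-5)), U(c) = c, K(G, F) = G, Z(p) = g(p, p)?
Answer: -231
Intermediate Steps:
Z(p) = p
w(x, k) = -x
s = -15
((6 - w(5, -1)) + 5*1)*s + U(9) = ((6 - (-1)*5) + 5*1)*(-15) + 9 = ((6 - 1*(-5)) + 5)*(-15) + 9 = ((6 + 5) + 5)*(-15) + 9 = (11 + 5)*(-15) + 9 = 16*(-15) + 9 = -240 + 9 = -231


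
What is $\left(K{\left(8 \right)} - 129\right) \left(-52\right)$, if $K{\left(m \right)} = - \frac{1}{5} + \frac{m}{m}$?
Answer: $\frac{33332}{5} \approx 6666.4$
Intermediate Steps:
$K{\left(m \right)} = \frac{4}{5}$ ($K{\left(m \right)} = \left(-1\right) \frac{1}{5} + 1 = - \frac{1}{5} + 1 = \frac{4}{5}$)
$\left(K{\left(8 \right)} - 129\right) \left(-52\right) = \left(\frac{4}{5} - 129\right) \left(-52\right) = \left(- \frac{641}{5}\right) \left(-52\right) = \frac{33332}{5}$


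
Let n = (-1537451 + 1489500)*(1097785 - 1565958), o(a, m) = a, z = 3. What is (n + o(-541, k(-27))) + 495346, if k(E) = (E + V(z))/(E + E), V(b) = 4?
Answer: 22449858328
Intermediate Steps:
k(E) = (4 + E)/(2*E) (k(E) = (E + 4)/(E + E) = (4 + E)/((2*E)) = (4 + E)*(1/(2*E)) = (4 + E)/(2*E))
n = 22449363523 (n = -47951*(-468173) = 22449363523)
(n + o(-541, k(-27))) + 495346 = (22449363523 - 541) + 495346 = 22449362982 + 495346 = 22449858328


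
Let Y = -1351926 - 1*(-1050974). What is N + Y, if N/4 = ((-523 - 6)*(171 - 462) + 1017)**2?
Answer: 96045146792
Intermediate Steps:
Y = -300952 (Y = -1351926 + 1050974 = -300952)
N = 96045447744 (N = 4*((-523 - 6)*(171 - 462) + 1017)**2 = 4*(-529*(-291) + 1017)**2 = 4*(153939 + 1017)**2 = 4*154956**2 = 4*24011361936 = 96045447744)
N + Y = 96045447744 - 300952 = 96045146792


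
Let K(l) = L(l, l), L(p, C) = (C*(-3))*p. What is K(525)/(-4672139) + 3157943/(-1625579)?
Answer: -13410198014452/7594931043481 ≈ -1.7657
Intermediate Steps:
L(p, C) = -3*C*p (L(p, C) = (-3*C)*p = -3*C*p)
K(l) = -3*l**2 (K(l) = -3*l*l = -3*l**2)
K(525)/(-4672139) + 3157943/(-1625579) = -3*525**2/(-4672139) + 3157943/(-1625579) = -3*275625*(-1/4672139) + 3157943*(-1/1625579) = -826875*(-1/4672139) - 3157943/1625579 = 826875/4672139 - 3157943/1625579 = -13410198014452/7594931043481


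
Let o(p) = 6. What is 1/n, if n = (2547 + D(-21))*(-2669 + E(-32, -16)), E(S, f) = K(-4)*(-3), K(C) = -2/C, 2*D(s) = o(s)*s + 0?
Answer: -1/6633522 ≈ -1.5075e-7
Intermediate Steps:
D(s) = 3*s (D(s) = (6*s + 0)/2 = (6*s)/2 = 3*s)
E(S, f) = -3/2 (E(S, f) = -2/(-4)*(-3) = -2*(-¼)*(-3) = (½)*(-3) = -3/2)
n = -6633522 (n = (2547 + 3*(-21))*(-2669 - 3/2) = (2547 - 63)*(-5341/2) = 2484*(-5341/2) = -6633522)
1/n = 1/(-6633522) = -1/6633522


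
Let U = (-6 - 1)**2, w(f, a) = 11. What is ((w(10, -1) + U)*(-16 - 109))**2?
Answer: 56250000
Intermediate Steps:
U = 49 (U = (-7)**2 = 49)
((w(10, -1) + U)*(-16 - 109))**2 = ((11 + 49)*(-16 - 109))**2 = (60*(-125))**2 = (-7500)**2 = 56250000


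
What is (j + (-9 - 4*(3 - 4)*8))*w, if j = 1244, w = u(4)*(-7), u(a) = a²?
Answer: -141904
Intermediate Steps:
w = -112 (w = 4²*(-7) = 16*(-7) = -112)
(j + (-9 - 4*(3 - 4)*8))*w = (1244 + (-9 - 4*(3 - 4)*8))*(-112) = (1244 + (-9 - 4*(-1)*8))*(-112) = (1244 + (-9 + 4*8))*(-112) = (1244 + (-9 + 32))*(-112) = (1244 + 23)*(-112) = 1267*(-112) = -141904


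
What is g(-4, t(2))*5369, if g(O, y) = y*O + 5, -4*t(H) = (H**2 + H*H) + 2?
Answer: 80535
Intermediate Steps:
t(H) = -1/2 - H**2/2 (t(H) = -((H**2 + H*H) + 2)/4 = -((H**2 + H**2) + 2)/4 = -(2*H**2 + 2)/4 = -(2 + 2*H**2)/4 = -1/2 - H**2/2)
g(O, y) = 5 + O*y (g(O, y) = O*y + 5 = 5 + O*y)
g(-4, t(2))*5369 = (5 - 4*(-1/2 - 1/2*2**2))*5369 = (5 - 4*(-1/2 - 1/2*4))*5369 = (5 - 4*(-1/2 - 2))*5369 = (5 - 4*(-5/2))*5369 = (5 + 10)*5369 = 15*5369 = 80535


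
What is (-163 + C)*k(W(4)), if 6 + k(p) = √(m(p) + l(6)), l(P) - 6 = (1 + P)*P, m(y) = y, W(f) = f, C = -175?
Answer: 2028 - 676*√13 ≈ -409.35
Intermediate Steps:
l(P) = 6 + P*(1 + P) (l(P) = 6 + (1 + P)*P = 6 + P*(1 + P))
k(p) = -6 + √(48 + p) (k(p) = -6 + √(p + (6 + 6 + 6²)) = -6 + √(p + (6 + 6 + 36)) = -6 + √(p + 48) = -6 + √(48 + p))
(-163 + C)*k(W(4)) = (-163 - 175)*(-6 + √(48 + 4)) = -338*(-6 + √52) = -338*(-6 + 2*√13) = 2028 - 676*√13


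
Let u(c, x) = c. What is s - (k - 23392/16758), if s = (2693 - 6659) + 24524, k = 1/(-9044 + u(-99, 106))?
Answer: 1575038816833/76609197 ≈ 20559.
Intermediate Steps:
k = -1/9143 (k = 1/(-9044 - 99) = 1/(-9143) = -1/9143 ≈ -0.00010937)
s = 20558 (s = -3966 + 24524 = 20558)
s - (k - 23392/16758) = 20558 - (-1/9143 - 23392/16758) = 20558 - (-1/9143 - 1*11696/8379) = 20558 - (-1/9143 - 11696/8379) = 20558 - 1*(-106944907/76609197) = 20558 + 106944907/76609197 = 1575038816833/76609197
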